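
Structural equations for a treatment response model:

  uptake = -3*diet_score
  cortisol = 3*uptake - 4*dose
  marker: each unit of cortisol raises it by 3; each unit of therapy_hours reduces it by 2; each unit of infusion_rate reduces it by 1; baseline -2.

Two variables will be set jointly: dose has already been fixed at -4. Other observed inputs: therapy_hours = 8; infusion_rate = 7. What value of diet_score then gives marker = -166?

diet_score = 7

With dose held at -4:
Substituting into the cortisol equation gives cortisol = -9*diet_score + 16.
marker becomes -27*diet_score + 23.
Solve -27*diet_score + 23 = -166: diet_score = (-166 - 23) / -27 = 7.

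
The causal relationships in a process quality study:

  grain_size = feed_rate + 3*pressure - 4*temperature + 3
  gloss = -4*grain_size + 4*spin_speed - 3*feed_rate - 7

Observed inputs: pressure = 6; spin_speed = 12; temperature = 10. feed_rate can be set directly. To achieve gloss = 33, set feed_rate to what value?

Substituting into the grain_size equation gives grain_size = feed_rate - 19.
This gives gloss = -7*feed_rate + 117.
Solve -7*feed_rate + 117 = 33: feed_rate = (33 - 117) / -7 = 12.

feed_rate = 12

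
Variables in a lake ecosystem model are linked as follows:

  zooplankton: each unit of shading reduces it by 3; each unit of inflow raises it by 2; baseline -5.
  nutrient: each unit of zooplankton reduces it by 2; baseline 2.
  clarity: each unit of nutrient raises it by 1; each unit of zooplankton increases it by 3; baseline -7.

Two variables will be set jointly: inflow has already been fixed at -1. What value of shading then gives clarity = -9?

With inflow held at -1:
Substituting into the zooplankton equation gives zooplankton = -3*shading - 7.
Substituting into the nutrient equation gives nutrient = 6*shading + 16.
Substituting into the clarity equation gives clarity = -3*shading - 12.
Solve -3*shading - 12 = -9: shading = (-9 + 12) / -3 = -1.

shading = -1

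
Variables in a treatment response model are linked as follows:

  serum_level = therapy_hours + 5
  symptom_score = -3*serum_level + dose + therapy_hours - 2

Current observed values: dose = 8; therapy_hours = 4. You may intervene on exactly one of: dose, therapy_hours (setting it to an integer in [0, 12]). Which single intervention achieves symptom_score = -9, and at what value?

set therapy_hours = 0

Intervening on dose: symptom_score = dose - 25. Reaching -9 requires dose = 16, outside [0, 12].
Intervening on therapy_hours: with other inputs at their observed values, symptom_score = -2*therapy_hours - 9. Solving for -9 gives therapy_hours = 0, within [0, 12].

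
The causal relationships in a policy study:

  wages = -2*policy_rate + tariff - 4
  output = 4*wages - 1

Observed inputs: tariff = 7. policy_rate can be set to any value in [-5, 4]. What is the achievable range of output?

Substituting into the wages equation gives wages = -2*policy_rate + 3.
Substituting into the output equation gives output = -8*policy_rate + 11.
Linear in policy_rate, so extremes are at the endpoints: policy_rate = -5 gives output = 51; policy_rate = 4 gives output = -21.

-21 to 51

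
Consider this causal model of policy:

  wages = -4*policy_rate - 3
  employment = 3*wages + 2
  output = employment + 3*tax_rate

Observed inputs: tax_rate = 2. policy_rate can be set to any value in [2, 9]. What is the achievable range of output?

-109 to -25

Substituting into the employment equation gives employment = -12*policy_rate - 7.
Substituting into the output equation gives output = -12*policy_rate - 1.
Linear in policy_rate, so extremes are at the endpoints: policy_rate = 2 gives output = -25; policy_rate = 9 gives output = -109.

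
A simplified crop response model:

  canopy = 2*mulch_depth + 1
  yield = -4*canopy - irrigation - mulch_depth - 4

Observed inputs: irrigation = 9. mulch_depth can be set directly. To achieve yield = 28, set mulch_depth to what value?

Substituting into the yield equation gives yield = -9*mulch_depth - 17.
Solve -9*mulch_depth - 17 = 28: mulch_depth = (28 + 17) / -9 = -5.

mulch_depth = -5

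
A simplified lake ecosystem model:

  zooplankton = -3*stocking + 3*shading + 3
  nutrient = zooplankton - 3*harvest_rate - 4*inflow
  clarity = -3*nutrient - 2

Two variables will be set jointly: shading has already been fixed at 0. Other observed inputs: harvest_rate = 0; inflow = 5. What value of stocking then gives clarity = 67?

With shading held at 0:
Substituting into the zooplankton equation gives zooplankton = -3*stocking + 3.
This gives nutrient = -3*stocking - 17.
So clarity = 9*stocking + 49.
Solve 9*stocking + 49 = 67: stocking = (67 - 49) / 9 = 2.

stocking = 2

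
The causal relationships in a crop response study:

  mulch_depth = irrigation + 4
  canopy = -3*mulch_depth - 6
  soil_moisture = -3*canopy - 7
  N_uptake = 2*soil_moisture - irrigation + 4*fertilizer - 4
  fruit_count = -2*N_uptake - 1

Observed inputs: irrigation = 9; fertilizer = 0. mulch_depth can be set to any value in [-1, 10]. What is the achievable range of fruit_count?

-379 to 17

Intervening on mulch_depth fixes its value directly, overriding its dependence on irrigation.
Substituting into the soil_moisture equation gives soil_moisture = 9*mulch_depth + 11.
Substituting into the N_uptake equation gives N_uptake = 18*mulch_depth + 9.
Substituting into the fruit_count equation gives fruit_count = -36*mulch_depth - 19.
Linear in mulch_depth, so extremes are at the endpoints: mulch_depth = -1 gives fruit_count = 17; mulch_depth = 10 gives fruit_count = -379.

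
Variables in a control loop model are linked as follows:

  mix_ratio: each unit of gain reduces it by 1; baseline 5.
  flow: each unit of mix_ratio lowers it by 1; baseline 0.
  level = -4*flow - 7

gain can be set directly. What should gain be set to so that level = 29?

Substituting into the flow equation gives flow = gain - 5.
Substituting into the level equation gives level = -4*gain + 13.
Solve -4*gain + 13 = 29: gain = (29 - 13) / -4 = -4.

gain = -4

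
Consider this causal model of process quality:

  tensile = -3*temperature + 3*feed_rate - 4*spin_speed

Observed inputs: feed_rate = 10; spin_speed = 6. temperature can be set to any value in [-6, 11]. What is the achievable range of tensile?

Substituting into the tensile equation gives tensile = -3*temperature + 6.
Linear in temperature, so extremes are at the endpoints: temperature = -6 gives tensile = 24; temperature = 11 gives tensile = -27.

-27 to 24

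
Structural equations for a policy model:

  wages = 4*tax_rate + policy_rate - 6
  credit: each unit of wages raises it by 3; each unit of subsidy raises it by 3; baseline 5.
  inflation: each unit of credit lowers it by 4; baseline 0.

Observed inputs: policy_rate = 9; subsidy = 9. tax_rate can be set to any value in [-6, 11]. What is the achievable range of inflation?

Substituting into the wages equation gives wages = 4*tax_rate + 3.
Substituting into the credit equation gives credit = 12*tax_rate + 41.
So inflation = -48*tax_rate - 164.
Linear in tax_rate, so extremes are at the endpoints: tax_rate = -6 gives inflation = 124; tax_rate = 11 gives inflation = -692.

-692 to 124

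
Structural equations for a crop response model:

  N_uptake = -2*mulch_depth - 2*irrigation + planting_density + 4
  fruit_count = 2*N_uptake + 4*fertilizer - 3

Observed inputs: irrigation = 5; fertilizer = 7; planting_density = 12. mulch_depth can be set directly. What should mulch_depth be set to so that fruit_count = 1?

mulch_depth = 9

Substituting into the N_uptake equation gives N_uptake = -2*mulch_depth + 6.
Substituting into the fruit_count equation gives fruit_count = -4*mulch_depth + 37.
Solve -4*mulch_depth + 37 = 1: mulch_depth = (1 - 37) / -4 = 9.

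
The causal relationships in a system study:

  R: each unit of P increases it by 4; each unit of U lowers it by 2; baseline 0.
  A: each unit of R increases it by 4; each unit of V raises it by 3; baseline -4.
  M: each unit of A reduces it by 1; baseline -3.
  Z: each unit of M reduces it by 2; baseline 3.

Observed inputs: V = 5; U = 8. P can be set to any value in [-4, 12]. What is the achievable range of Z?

Substituting into the R equation gives R = 4*P - 16.
So A = 16*P - 53.
M becomes -16*P + 50.
Substituting into the Z equation gives Z = 32*P - 97.
Linear in P, so extremes are at the endpoints: P = -4 gives Z = -225; P = 12 gives Z = 287.

-225 to 287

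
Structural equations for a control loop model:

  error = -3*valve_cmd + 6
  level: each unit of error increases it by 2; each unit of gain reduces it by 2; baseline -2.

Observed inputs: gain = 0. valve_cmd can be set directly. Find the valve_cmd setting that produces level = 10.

Substituting into the level equation gives level = -6*valve_cmd + 10.
Solve -6*valve_cmd + 10 = 10: valve_cmd = (10 - 10) / -6 = 0.

valve_cmd = 0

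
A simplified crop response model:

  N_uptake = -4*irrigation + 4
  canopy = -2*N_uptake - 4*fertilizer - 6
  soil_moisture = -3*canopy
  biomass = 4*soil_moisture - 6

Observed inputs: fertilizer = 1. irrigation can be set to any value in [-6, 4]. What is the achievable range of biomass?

-174 to 786

Substituting into the canopy equation gives canopy = 8*irrigation - 18.
Substituting into the soil_moisture equation gives soil_moisture = -24*irrigation + 54.
biomass becomes -96*irrigation + 210.
Linear in irrigation, so extremes are at the endpoints: irrigation = -6 gives biomass = 786; irrigation = 4 gives biomass = -174.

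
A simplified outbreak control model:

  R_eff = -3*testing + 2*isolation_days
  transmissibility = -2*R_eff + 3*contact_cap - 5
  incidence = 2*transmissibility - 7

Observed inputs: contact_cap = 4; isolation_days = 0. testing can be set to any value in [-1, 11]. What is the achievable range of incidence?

Substituting into the R_eff equation gives R_eff = -3*testing.
transmissibility becomes 6*testing + 7.
This gives incidence = 12*testing + 7.
Linear in testing, so extremes are at the endpoints: testing = -1 gives incidence = -5; testing = 11 gives incidence = 139.

-5 to 139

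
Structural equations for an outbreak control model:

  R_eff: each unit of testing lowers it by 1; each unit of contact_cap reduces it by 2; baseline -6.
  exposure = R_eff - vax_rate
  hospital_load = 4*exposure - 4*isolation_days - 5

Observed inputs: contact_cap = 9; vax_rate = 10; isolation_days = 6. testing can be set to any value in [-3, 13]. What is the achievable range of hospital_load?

-217 to -153

Substituting into the R_eff equation gives R_eff = -testing - 24.
Substituting into the exposure equation gives exposure = -testing - 34.
This gives hospital_load = -4*testing - 165.
Linear in testing, so extremes are at the endpoints: testing = -3 gives hospital_load = -153; testing = 13 gives hospital_load = -217.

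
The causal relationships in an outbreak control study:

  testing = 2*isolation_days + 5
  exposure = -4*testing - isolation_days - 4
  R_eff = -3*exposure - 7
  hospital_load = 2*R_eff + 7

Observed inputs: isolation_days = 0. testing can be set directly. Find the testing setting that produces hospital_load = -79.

testing = -4

Intervening on testing fixes its value directly, overriding its dependence on isolation_days.
Substituting into the exposure equation gives exposure = -4*testing - 4.
Substituting into the R_eff equation gives R_eff = 12*testing + 5.
This gives hospital_load = 24*testing + 17.
Solve 24*testing + 17 = -79: testing = (-79 - 17) / 24 = -4.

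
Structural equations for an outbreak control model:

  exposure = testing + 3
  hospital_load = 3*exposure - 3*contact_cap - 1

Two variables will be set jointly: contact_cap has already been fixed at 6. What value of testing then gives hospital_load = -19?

With contact_cap held at 6:
Substituting into the hospital_load equation gives hospital_load = 3*testing - 10.
Solve 3*testing - 10 = -19: testing = (-19 + 10) / 3 = -3.

testing = -3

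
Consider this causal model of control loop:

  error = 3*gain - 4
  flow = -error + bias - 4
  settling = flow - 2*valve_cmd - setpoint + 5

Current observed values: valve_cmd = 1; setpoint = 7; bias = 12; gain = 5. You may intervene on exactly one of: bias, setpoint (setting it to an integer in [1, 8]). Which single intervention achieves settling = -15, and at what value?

set bias = 4

Intervening on bias: with other inputs at their observed values, settling = bias - 19. Solving for -15 gives bias = 4, within [1, 8].
Intervening on setpoint: settling = -setpoint. Reaching -15 requires setpoint = 15, outside [1, 8].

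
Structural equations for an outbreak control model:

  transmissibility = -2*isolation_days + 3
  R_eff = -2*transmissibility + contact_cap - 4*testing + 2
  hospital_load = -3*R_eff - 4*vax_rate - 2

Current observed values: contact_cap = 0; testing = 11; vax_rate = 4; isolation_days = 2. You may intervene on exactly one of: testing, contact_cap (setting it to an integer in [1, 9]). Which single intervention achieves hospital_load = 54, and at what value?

set testing = 7

Intervening on testing: with other inputs at their observed values, hospital_load = 12*testing - 30. Solving for 54 gives testing = 7, within [1, 9].
Intervening on contact_cap: hospital_load = -3*contact_cap + 102. Reaching 54 requires contact_cap = 16, outside [1, 9].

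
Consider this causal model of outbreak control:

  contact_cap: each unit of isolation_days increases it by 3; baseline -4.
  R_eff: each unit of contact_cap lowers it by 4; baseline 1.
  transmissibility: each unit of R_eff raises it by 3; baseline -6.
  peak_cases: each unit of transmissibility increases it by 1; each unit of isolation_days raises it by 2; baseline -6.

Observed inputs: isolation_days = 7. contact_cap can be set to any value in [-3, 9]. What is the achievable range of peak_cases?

-103 to 41

Intervening on contact_cap fixes its value directly, overriding its dependence on isolation_days.
Substituting into the transmissibility equation gives transmissibility = -12*contact_cap - 3.
Substituting into the peak_cases equation gives peak_cases = -12*contact_cap + 5.
Linear in contact_cap, so extremes are at the endpoints: contact_cap = -3 gives peak_cases = 41; contact_cap = 9 gives peak_cases = -103.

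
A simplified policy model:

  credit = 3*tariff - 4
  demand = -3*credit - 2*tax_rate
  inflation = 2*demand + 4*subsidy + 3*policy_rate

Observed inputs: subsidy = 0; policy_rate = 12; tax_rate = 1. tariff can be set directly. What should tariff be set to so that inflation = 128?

Substituting into the demand equation gives demand = -9*tariff + 10.
Substituting into the inflation equation gives inflation = -18*tariff + 56.
Solve -18*tariff + 56 = 128: tariff = (128 - 56) / -18 = -4.

tariff = -4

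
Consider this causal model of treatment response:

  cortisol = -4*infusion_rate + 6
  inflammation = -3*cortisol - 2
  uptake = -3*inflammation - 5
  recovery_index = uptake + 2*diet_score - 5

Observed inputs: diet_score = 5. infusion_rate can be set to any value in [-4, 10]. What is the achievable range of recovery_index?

-300 to 204

Substituting into the inflammation equation gives inflammation = 12*infusion_rate - 20.
This gives uptake = -36*infusion_rate + 55.
Substituting into the recovery_index equation gives recovery_index = -36*infusion_rate + 60.
Linear in infusion_rate, so extremes are at the endpoints: infusion_rate = -4 gives recovery_index = 204; infusion_rate = 10 gives recovery_index = -300.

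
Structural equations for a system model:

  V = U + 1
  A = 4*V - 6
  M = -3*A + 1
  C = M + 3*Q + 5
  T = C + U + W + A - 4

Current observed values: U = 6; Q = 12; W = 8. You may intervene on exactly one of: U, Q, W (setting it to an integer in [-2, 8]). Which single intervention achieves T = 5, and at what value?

set W = 5

Intervening on U: T = -7*U + 50. Reaching 5 requires U = 45/7, not an integer.
Intervening on Q: T = 3*Q - 28. Reaching 5 requires Q = 11, outside [-2, 8].
Intervening on W: with other inputs at their observed values, T = W. Solving for 5 gives W = 5, within [-2, 8].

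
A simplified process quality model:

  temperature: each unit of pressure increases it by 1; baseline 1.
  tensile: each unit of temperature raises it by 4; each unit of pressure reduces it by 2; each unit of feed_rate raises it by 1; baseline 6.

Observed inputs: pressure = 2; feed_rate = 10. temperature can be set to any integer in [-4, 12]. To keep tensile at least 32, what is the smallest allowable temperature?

Intervening on temperature fixes its value directly, overriding its dependence on pressure.
Substituting into the tensile equation gives tensile = 4*temperature + 12.
Require 4*temperature + 12 ≥ 32, so temperature ≥ 5.
The smallest integer in [-4, 12] satisfying this is 5.

temperature = 5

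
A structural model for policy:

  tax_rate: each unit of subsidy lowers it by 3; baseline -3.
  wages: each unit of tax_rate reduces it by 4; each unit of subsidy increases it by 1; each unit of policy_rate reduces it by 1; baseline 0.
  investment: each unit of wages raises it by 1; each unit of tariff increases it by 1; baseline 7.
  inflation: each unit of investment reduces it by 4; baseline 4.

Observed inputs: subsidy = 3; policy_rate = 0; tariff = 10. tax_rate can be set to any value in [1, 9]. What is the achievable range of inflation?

-60 to 68

Intervening on tax_rate fixes its value directly, overriding its dependence on subsidy.
Substituting into the wages equation gives wages = -4*tax_rate + 3.
Substituting into the investment equation gives investment = -4*tax_rate + 20.
Substituting into the inflation equation gives inflation = 16*tax_rate - 76.
Linear in tax_rate, so extremes are at the endpoints: tax_rate = 1 gives inflation = -60; tax_rate = 9 gives inflation = 68.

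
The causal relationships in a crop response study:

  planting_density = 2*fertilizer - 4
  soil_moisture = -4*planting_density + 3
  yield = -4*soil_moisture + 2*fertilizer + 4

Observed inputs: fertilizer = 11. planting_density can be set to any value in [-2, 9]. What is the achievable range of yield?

-18 to 158

Intervening on planting_density fixes its value directly, overriding its dependence on fertilizer.
Substituting into the yield equation gives yield = 16*planting_density + 14.
Linear in planting_density, so extremes are at the endpoints: planting_density = -2 gives yield = -18; planting_density = 9 gives yield = 158.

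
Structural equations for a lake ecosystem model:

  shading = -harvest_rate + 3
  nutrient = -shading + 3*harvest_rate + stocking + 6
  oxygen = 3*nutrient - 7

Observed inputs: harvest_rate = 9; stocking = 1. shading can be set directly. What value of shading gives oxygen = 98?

shading = -1

Intervening on shading fixes its value directly, overriding its dependence on harvest_rate.
Substituting into the nutrient equation gives nutrient = -shading + 34.
Substituting into the oxygen equation gives oxygen = -3*shading + 95.
Solve -3*shading + 95 = 98: shading = (98 - 95) / -3 = -1.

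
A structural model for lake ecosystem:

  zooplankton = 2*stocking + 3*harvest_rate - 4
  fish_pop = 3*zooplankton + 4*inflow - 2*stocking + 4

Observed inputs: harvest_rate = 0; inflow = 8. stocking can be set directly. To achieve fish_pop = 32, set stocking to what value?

Substituting into the zooplankton equation gives zooplankton = 2*stocking - 4.
This gives fish_pop = 4*stocking + 24.
Solve 4*stocking + 24 = 32: stocking = (32 - 24) / 4 = 2.

stocking = 2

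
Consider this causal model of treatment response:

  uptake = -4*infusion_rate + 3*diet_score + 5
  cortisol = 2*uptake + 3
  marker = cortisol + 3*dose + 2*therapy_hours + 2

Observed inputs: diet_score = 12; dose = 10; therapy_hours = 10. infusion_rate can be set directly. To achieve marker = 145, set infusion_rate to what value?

Substituting into the uptake equation gives uptake = -4*infusion_rate + 41.
This gives cortisol = -8*infusion_rate + 85.
This gives marker = -8*infusion_rate + 137.
Solve -8*infusion_rate + 137 = 145: infusion_rate = (145 - 137) / -8 = -1.

infusion_rate = -1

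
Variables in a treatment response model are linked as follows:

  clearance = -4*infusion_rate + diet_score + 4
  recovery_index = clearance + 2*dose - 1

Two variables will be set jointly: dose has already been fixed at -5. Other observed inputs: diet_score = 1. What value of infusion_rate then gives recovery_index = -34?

With dose held at -5:
Substituting into the clearance equation gives clearance = -4*infusion_rate + 5.
So recovery_index = -4*infusion_rate - 6.
Solve -4*infusion_rate - 6 = -34: infusion_rate = (-34 + 6) / -4 = 7.

infusion_rate = 7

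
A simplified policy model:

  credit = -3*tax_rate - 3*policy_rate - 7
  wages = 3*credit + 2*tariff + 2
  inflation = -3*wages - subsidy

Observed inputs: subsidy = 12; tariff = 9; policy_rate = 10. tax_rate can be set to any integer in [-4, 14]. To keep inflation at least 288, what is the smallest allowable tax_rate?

Substituting into the credit equation gives credit = -3*tax_rate - 37.
So wages = -9*tax_rate - 91.
Substituting into the inflation equation gives inflation = 27*tax_rate + 261.
Require 27*tax_rate + 261 ≥ 288, so tax_rate ≥ 1.
The smallest integer in [-4, 14] satisfying this is 1.

tax_rate = 1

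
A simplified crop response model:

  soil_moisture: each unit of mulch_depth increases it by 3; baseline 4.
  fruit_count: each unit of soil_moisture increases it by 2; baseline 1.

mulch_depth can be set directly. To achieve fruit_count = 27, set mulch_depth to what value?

mulch_depth = 3

Substituting into the fruit_count equation gives fruit_count = 6*mulch_depth + 9.
Solve 6*mulch_depth + 9 = 27: mulch_depth = (27 - 9) / 6 = 3.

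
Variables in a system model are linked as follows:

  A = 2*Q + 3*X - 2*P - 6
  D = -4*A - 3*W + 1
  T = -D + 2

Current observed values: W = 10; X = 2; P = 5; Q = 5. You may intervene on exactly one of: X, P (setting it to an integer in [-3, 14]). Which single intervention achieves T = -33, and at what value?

Intervening on X: T = 12*X + 7. Reaching -33 requires X = -10/3, not an integer.
Intervening on P: with other inputs at their observed values, T = -8*P + 71. Solving for -33 gives P = 13, within [-3, 14].

set P = 13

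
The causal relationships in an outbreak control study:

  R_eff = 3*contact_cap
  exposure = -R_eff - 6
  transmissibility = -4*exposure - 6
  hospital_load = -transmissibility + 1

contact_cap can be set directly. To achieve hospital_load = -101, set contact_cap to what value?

contact_cap = 7

Substituting into the exposure equation gives exposure = -3*contact_cap - 6.
transmissibility becomes 12*contact_cap + 18.
hospital_load becomes -12*contact_cap - 17.
Solve -12*contact_cap - 17 = -101: contact_cap = (-101 + 17) / -12 = 7.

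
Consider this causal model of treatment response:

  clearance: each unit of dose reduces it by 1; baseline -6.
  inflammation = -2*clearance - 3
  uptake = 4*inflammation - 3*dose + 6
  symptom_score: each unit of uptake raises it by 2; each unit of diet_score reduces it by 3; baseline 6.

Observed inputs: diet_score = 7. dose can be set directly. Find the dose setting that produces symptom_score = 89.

Substituting into the inflammation equation gives inflammation = 2*dose + 9.
Substituting into the uptake equation gives uptake = 5*dose + 42.
This gives symptom_score = 10*dose + 69.
Solve 10*dose + 69 = 89: dose = (89 - 69) / 10 = 2.

dose = 2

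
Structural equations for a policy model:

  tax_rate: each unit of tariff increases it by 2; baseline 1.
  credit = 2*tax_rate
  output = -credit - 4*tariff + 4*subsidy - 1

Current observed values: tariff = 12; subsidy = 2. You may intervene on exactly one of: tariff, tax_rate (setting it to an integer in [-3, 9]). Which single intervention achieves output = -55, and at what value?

set tax_rate = 7

Intervening on tariff: output = -8*tariff + 5. Reaching -55 requires tariff = 15/2, not an integer.
Intervening on tax_rate: with other inputs at their observed values, output = -2*tax_rate - 41. Solving for -55 gives tax_rate = 7, within [-3, 9].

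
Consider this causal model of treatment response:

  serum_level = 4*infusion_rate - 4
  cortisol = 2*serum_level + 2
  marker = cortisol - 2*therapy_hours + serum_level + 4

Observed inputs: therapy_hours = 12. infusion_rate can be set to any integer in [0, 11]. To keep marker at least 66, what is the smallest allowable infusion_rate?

Substituting into the cortisol equation gives cortisol = 8*infusion_rate - 6.
This gives marker = 12*infusion_rate - 30.
Require 12*infusion_rate - 30 ≥ 66, so infusion_rate ≥ 8.
The smallest integer in [0, 11] satisfying this is 8.

infusion_rate = 8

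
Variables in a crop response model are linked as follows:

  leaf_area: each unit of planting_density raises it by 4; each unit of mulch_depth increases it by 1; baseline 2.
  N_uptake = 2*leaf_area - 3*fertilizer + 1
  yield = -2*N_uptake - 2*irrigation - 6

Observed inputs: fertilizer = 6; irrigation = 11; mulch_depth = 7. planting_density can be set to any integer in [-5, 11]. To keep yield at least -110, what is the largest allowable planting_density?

Substituting into the leaf_area equation gives leaf_area = 4*planting_density + 9.
Substituting into the N_uptake equation gives N_uptake = 8*planting_density + 1.
Substituting into the yield equation gives yield = -16*planting_density - 30.
Require -16*planting_density - 30 ≥ -110, so planting_density ≤ 5.
The largest integer in [-5, 11] satisfying this is 5.

planting_density = 5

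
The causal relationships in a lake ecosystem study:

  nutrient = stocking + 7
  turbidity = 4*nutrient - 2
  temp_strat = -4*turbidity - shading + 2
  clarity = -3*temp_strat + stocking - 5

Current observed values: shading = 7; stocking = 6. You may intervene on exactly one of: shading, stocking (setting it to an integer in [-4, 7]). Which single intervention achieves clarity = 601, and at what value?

set shading = 2

Intervening on shading: with other inputs at their observed values, clarity = 3*shading + 595. Solving for 601 gives shading = 2, within [-4, 7].
Intervening on stocking: clarity = 49*stocking + 322. Reaching 601 requires stocking = 279/49, not an integer.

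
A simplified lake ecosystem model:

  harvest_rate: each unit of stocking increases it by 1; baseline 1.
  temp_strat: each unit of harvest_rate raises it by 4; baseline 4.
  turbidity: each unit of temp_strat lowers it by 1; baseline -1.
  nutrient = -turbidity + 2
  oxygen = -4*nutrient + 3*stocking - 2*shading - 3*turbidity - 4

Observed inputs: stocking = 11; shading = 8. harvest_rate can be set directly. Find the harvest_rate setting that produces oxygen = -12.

harvest_rate = 3

Intervening on harvest_rate fixes its value directly, overriding its dependence on stocking.
Substituting into the turbidity equation gives turbidity = -4*harvest_rate - 5.
Substituting into the nutrient equation gives nutrient = 4*harvest_rate + 7.
Substituting into the oxygen equation gives oxygen = -4*harvest_rate.
Solve -4*harvest_rate = -12: harvest_rate = -12 / -4 = 3.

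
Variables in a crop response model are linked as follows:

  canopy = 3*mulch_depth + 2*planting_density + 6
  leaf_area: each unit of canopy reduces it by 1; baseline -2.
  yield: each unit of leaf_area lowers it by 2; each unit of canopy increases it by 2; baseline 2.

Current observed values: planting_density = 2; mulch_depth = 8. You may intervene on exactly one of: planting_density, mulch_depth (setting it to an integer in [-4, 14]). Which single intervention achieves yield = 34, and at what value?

Intervening on planting_density: yield = 8*planting_density + 126. Reaching 34 requires planting_density = -23/2, not an integer.
Intervening on mulch_depth: with other inputs at their observed values, yield = 12*mulch_depth + 46. Solving for 34 gives mulch_depth = -1, within [-4, 14].

set mulch_depth = -1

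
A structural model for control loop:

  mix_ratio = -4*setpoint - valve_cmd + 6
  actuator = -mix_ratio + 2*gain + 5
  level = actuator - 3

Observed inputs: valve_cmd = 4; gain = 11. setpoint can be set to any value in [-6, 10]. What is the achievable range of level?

Substituting into the mix_ratio equation gives mix_ratio = -4*setpoint + 2.
Substituting into the actuator equation gives actuator = 4*setpoint + 25.
Substituting into the level equation gives level = 4*setpoint + 22.
Linear in setpoint, so extremes are at the endpoints: setpoint = -6 gives level = -2; setpoint = 10 gives level = 62.

-2 to 62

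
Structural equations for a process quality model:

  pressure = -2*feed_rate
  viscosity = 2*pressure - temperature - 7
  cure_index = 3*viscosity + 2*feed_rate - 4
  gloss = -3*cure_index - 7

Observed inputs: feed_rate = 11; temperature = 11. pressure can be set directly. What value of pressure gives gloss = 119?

Intervening on pressure fixes its value directly, overriding its dependence on feed_rate.
Substituting into the viscosity equation gives viscosity = 2*pressure - 18.
Substituting into the cure_index equation gives cure_index = 6*pressure - 36.
This gives gloss = -18*pressure + 101.
Solve -18*pressure + 101 = 119: pressure = (119 - 101) / -18 = -1.

pressure = -1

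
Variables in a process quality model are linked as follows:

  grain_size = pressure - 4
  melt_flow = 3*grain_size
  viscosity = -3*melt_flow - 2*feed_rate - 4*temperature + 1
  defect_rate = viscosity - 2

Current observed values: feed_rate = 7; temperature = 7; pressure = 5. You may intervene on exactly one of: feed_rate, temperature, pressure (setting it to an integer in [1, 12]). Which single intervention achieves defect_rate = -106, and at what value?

set pressure = 11

Intervening on feed_rate: defect_rate = -2*feed_rate - 38. Reaching -106 requires feed_rate = 34, outside [1, 12].
Intervening on temperature: defect_rate = -4*temperature - 24. Reaching -106 requires temperature = 41/2, not an integer.
Intervening on pressure: with other inputs at their observed values, defect_rate = -9*pressure - 7. Solving for -106 gives pressure = 11, within [1, 12].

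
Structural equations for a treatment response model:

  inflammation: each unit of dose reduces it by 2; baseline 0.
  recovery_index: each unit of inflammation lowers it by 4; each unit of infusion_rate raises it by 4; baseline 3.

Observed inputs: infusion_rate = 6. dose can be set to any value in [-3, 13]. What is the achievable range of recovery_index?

Substituting into the recovery_index equation gives recovery_index = 8*dose + 27.
Linear in dose, so extremes are at the endpoints: dose = -3 gives recovery_index = 3; dose = 13 gives recovery_index = 131.

3 to 131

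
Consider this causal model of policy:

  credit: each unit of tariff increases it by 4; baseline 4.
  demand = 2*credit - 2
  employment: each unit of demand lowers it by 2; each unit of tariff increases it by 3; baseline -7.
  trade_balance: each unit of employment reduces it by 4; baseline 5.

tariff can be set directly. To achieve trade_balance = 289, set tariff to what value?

tariff = 4

Substituting into the demand equation gives demand = 8*tariff + 6.
Substituting into the employment equation gives employment = -13*tariff - 19.
trade_balance becomes 52*tariff + 81.
Solve 52*tariff + 81 = 289: tariff = (289 - 81) / 52 = 4.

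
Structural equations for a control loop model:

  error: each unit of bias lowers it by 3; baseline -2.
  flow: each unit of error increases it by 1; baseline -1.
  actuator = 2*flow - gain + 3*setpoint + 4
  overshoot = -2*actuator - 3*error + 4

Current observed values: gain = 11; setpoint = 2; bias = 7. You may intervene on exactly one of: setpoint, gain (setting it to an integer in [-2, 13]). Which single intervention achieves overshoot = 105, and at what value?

Intervening on setpoint: with other inputs at their observed values, overshoot = -6*setpoint + 183. Solving for 105 gives setpoint = 13, within [-2, 13].
Intervening on gain: overshoot = 2*gain + 149. Reaching 105 requires gain = -22, outside [-2, 13].

set setpoint = 13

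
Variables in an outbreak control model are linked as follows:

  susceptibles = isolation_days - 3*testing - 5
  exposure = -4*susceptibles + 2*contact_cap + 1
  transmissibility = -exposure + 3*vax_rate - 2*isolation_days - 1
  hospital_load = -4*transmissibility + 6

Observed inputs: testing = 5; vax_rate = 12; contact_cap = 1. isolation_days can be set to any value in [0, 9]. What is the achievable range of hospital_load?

Substituting into the susceptibles equation gives susceptibles = isolation_days - 20.
So exposure = -4*isolation_days + 83.
Substituting into the transmissibility equation gives transmissibility = 2*isolation_days - 48.
Substituting into the hospital_load equation gives hospital_load = -8*isolation_days + 198.
Linear in isolation_days, so extremes are at the endpoints: isolation_days = 0 gives hospital_load = 198; isolation_days = 9 gives hospital_load = 126.

126 to 198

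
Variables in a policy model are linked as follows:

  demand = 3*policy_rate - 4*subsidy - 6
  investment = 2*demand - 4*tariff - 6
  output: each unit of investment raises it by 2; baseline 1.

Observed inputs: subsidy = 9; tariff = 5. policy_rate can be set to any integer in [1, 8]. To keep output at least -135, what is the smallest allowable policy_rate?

policy_rate = 7

Substituting into the demand equation gives demand = 3*policy_rate - 42.
investment becomes 6*policy_rate - 110.
Substituting into the output equation gives output = 12*policy_rate - 219.
Require 12*policy_rate - 219 ≥ -135, so policy_rate ≥ 7.
The smallest integer in [1, 8] satisfying this is 7.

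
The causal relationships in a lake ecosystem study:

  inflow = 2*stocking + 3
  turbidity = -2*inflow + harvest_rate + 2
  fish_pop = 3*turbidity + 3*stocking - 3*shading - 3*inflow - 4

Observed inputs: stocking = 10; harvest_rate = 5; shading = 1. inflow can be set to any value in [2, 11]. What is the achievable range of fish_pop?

-55 to 26

Intervening on inflow fixes its value directly, overriding its dependence on stocking.
Substituting into the turbidity equation gives turbidity = -2*inflow + 7.
So fish_pop = -9*inflow + 44.
Linear in inflow, so extremes are at the endpoints: inflow = 2 gives fish_pop = 26; inflow = 11 gives fish_pop = -55.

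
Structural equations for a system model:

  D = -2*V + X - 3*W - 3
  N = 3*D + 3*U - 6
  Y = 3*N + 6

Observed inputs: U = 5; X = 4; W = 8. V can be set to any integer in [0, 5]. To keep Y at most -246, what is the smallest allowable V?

V = 4

Substituting into the D equation gives D = -2*V - 23.
This gives N = -6*V - 60.
Y becomes -18*V - 174.
Require -18*V - 174 ≤ -246, so V ≥ 4.
The smallest integer in [0, 5] satisfying this is 4.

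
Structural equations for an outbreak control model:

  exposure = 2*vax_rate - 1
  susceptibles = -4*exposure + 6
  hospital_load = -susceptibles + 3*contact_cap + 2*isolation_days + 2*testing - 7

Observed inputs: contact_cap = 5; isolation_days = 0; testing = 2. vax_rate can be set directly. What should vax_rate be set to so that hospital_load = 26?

vax_rate = 3

Substituting into the susceptibles equation gives susceptibles = -8*vax_rate + 10.
This gives hospital_load = 8*vax_rate + 2.
Solve 8*vax_rate + 2 = 26: vax_rate = (26 - 2) / 8 = 3.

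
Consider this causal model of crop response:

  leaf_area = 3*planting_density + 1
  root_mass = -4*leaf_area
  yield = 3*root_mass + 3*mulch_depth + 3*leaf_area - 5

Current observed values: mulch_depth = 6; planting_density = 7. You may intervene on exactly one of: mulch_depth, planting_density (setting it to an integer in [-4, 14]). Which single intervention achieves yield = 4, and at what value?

Intervening on mulch_depth: yield = 3*mulch_depth - 203. Reaching 4 requires mulch_depth = 69, outside [-4, 14].
Intervening on planting_density: with other inputs at their observed values, yield = -27*planting_density + 4. Solving for 4 gives planting_density = 0, within [-4, 14].

set planting_density = 0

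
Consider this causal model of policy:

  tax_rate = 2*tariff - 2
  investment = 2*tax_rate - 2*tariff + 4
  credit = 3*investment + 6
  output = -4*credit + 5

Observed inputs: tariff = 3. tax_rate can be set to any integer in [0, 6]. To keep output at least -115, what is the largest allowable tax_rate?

tax_rate = 5

Intervening on tax_rate fixes its value directly, overriding its dependence on tariff.
Substituting into the investment equation gives investment = 2*tax_rate - 2.
Substituting into the credit equation gives credit = 6*tax_rate.
So output = -24*tax_rate + 5.
Require -24*tax_rate + 5 ≥ -115, so tax_rate ≤ 5.
The largest integer in [0, 6] satisfying this is 5.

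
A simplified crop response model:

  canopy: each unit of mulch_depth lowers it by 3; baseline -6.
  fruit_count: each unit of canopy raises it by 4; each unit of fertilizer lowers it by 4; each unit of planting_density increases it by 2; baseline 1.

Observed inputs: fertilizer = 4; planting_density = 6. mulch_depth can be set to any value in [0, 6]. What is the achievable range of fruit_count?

Substituting into the fruit_count equation gives fruit_count = -12*mulch_depth - 27.
Linear in mulch_depth, so extremes are at the endpoints: mulch_depth = 0 gives fruit_count = -27; mulch_depth = 6 gives fruit_count = -99.

-99 to -27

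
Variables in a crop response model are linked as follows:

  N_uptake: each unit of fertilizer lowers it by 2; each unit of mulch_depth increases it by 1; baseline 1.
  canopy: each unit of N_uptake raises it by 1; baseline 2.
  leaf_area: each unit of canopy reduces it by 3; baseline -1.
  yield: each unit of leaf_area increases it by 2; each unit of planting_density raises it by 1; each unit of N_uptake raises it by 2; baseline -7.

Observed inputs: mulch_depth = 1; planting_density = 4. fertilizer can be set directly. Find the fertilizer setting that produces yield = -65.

Substituting into the N_uptake equation gives N_uptake = -2*fertilizer + 2.
Substituting into the canopy equation gives canopy = -2*fertilizer + 4.
Substituting into the leaf_area equation gives leaf_area = 6*fertilizer - 13.
So yield = 8*fertilizer - 25.
Solve 8*fertilizer - 25 = -65: fertilizer = (-65 + 25) / 8 = -5.

fertilizer = -5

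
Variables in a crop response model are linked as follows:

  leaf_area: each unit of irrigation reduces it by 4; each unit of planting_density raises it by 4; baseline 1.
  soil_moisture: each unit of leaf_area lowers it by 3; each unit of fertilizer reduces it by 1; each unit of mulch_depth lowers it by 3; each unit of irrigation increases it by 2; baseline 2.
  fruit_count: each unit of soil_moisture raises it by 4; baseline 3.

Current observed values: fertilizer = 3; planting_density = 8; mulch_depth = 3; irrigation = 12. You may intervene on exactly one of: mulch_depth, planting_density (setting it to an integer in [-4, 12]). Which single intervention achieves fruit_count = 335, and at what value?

Intervening on mulch_depth: fruit_count = -12*mulch_depth + 275. Reaching 335 requires mulch_depth = -5, outside [-4, 12].
Intervening on planting_density: with other inputs at their observed values, fruit_count = -48*planting_density + 623. Solving for 335 gives planting_density = 6, within [-4, 12].

set planting_density = 6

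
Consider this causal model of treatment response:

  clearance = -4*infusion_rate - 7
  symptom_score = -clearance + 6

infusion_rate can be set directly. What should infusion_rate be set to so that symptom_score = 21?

Substituting into the symptom_score equation gives symptom_score = 4*infusion_rate + 13.
Solve 4*infusion_rate + 13 = 21: infusion_rate = (21 - 13) / 4 = 2.

infusion_rate = 2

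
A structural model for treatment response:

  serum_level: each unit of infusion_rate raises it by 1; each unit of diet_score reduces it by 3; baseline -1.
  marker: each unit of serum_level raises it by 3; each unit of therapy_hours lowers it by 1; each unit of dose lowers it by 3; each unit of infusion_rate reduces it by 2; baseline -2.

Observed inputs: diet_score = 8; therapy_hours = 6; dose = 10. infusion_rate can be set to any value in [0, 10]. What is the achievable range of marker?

-113 to -103

Substituting into the serum_level equation gives serum_level = infusion_rate - 25.
So marker = infusion_rate - 113.
Linear in infusion_rate, so extremes are at the endpoints: infusion_rate = 0 gives marker = -113; infusion_rate = 10 gives marker = -103.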